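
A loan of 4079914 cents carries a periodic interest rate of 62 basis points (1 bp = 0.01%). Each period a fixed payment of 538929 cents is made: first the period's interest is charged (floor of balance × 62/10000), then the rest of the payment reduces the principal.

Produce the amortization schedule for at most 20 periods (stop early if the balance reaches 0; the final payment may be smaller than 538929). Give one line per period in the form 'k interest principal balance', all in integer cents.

1 25295 513634 3566280
2 22110 516819 3049461
3 18906 520023 2529438
4 15682 523247 2006191
5 12438 526491 1479700
6 9174 529755 949945
7 5889 533040 416905
8 2584 416905 0

1. interest=⌊4079914·62/10000⌋=25295; principal=538929-25295=513634; balance=4079914-513634=3566280
2. interest=⌊3566280·62/10000⌋=22110; principal=538929-22110=516819; balance=3566280-516819=3049461
3. interest=⌊3049461·62/10000⌋=18906; principal=538929-18906=520023; balance=3049461-520023=2529438
4. interest=⌊2529438·62/10000⌋=15682; principal=538929-15682=523247; balance=2529438-523247=2006191
5. interest=⌊2006191·62/10000⌋=12438; principal=538929-12438=526491; balance=2006191-526491=1479700
6. interest=⌊1479700·62/10000⌋=9174; principal=538929-9174=529755; balance=1479700-529755=949945
7. interest=⌊949945·62/10000⌋=5889; principal=538929-5889=533040; balance=949945-533040=416905
8. interest=⌊416905·62/10000⌋=2584; principal=min(538929-2584,416905)=416905; balance=416905-416905=0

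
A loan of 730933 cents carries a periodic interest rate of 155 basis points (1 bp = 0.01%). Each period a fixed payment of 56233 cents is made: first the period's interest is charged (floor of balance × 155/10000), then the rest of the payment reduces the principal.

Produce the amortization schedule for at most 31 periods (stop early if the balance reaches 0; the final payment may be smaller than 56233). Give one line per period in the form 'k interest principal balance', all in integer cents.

1 11329 44904 686029
2 10633 45600 640429
3 9926 46307 594122
4 9208 47025 547097
5 8480 47753 499344
6 7739 48494 450850
7 6988 49245 401605
8 6224 50009 351596
9 5449 50784 300812
10 4662 51571 249241
11 3863 52370 196871
12 3051 53182 143689
13 2227 54006 89683
14 1390 54843 34840
15 540 34840 0

1. interest=⌊730933·155/10000⌋=11329; principal=56233-11329=44904; balance=730933-44904=686029
2. interest=⌊686029·155/10000⌋=10633; principal=56233-10633=45600; balance=686029-45600=640429
3. interest=⌊640429·155/10000⌋=9926; principal=56233-9926=46307; balance=640429-46307=594122
4. interest=⌊594122·155/10000⌋=9208; principal=56233-9208=47025; balance=594122-47025=547097
5. interest=⌊547097·155/10000⌋=8480; principal=56233-8480=47753; balance=547097-47753=499344
6. interest=⌊499344·155/10000⌋=7739; principal=56233-7739=48494; balance=499344-48494=450850
7. interest=⌊450850·155/10000⌋=6988; principal=56233-6988=49245; balance=450850-49245=401605
8. interest=⌊401605·155/10000⌋=6224; principal=56233-6224=50009; balance=401605-50009=351596
9. interest=⌊351596·155/10000⌋=5449; principal=56233-5449=50784; balance=351596-50784=300812
10. interest=⌊300812·155/10000⌋=4662; principal=56233-4662=51571; balance=300812-51571=249241
11. interest=⌊249241·155/10000⌋=3863; principal=56233-3863=52370; balance=249241-52370=196871
12. interest=⌊196871·155/10000⌋=3051; principal=56233-3051=53182; balance=196871-53182=143689
13. interest=⌊143689·155/10000⌋=2227; principal=56233-2227=54006; balance=143689-54006=89683
14. interest=⌊89683·155/10000⌋=1390; principal=56233-1390=54843; balance=89683-54843=34840
15. interest=⌊34840·155/10000⌋=540; principal=min(56233-540,34840)=34840; balance=34840-34840=0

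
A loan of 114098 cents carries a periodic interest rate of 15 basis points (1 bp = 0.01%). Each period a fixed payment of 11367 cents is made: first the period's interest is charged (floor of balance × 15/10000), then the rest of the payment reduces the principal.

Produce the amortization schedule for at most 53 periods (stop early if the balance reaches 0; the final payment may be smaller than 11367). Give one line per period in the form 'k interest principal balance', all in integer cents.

1 171 11196 102902
2 154 11213 91689
3 137 11230 80459
4 120 11247 69212
5 103 11264 57948
6 86 11281 46667
7 70 11297 35370
8 53 11314 24056
9 36 11331 12725
10 19 11348 1377
11 2 1377 0

1. interest=⌊114098·15/10000⌋=171; principal=11367-171=11196; balance=114098-11196=102902
2. interest=⌊102902·15/10000⌋=154; principal=11367-154=11213; balance=102902-11213=91689
3. interest=⌊91689·15/10000⌋=137; principal=11367-137=11230; balance=91689-11230=80459
4. interest=⌊80459·15/10000⌋=120; principal=11367-120=11247; balance=80459-11247=69212
5. interest=⌊69212·15/10000⌋=103; principal=11367-103=11264; balance=69212-11264=57948
6. interest=⌊57948·15/10000⌋=86; principal=11367-86=11281; balance=57948-11281=46667
7. interest=⌊46667·15/10000⌋=70; principal=11367-70=11297; balance=46667-11297=35370
8. interest=⌊35370·15/10000⌋=53; principal=11367-53=11314; balance=35370-11314=24056
9. interest=⌊24056·15/10000⌋=36; principal=11367-36=11331; balance=24056-11331=12725
10. interest=⌊12725·15/10000⌋=19; principal=11367-19=11348; balance=12725-11348=1377
11. interest=⌊1377·15/10000⌋=2; principal=min(11367-2,1377)=1377; balance=1377-1377=0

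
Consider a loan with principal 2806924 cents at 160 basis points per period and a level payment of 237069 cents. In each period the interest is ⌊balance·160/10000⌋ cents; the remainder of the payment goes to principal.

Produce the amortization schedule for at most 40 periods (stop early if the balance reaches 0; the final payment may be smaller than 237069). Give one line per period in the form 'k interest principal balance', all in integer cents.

1 44910 192159 2614765
2 41836 195233 2419532
3 38712 198357 2221175
4 35538 201531 2019644
5 32314 204755 1814889
6 29038 208031 1606858
7 25709 211360 1395498
8 22327 214742 1180756
9 18892 218177 962579
10 15401 221668 740911
11 11854 225215 515696
12 8251 228818 286878
13 4590 232479 54399
14 870 54399 0

1. interest=⌊2806924·160/10000⌋=44910; principal=237069-44910=192159; balance=2806924-192159=2614765
2. interest=⌊2614765·160/10000⌋=41836; principal=237069-41836=195233; balance=2614765-195233=2419532
3. interest=⌊2419532·160/10000⌋=38712; principal=237069-38712=198357; balance=2419532-198357=2221175
4. interest=⌊2221175·160/10000⌋=35538; principal=237069-35538=201531; balance=2221175-201531=2019644
5. interest=⌊2019644·160/10000⌋=32314; principal=237069-32314=204755; balance=2019644-204755=1814889
6. interest=⌊1814889·160/10000⌋=29038; principal=237069-29038=208031; balance=1814889-208031=1606858
7. interest=⌊1606858·160/10000⌋=25709; principal=237069-25709=211360; balance=1606858-211360=1395498
8. interest=⌊1395498·160/10000⌋=22327; principal=237069-22327=214742; balance=1395498-214742=1180756
9. interest=⌊1180756·160/10000⌋=18892; principal=237069-18892=218177; balance=1180756-218177=962579
10. interest=⌊962579·160/10000⌋=15401; principal=237069-15401=221668; balance=962579-221668=740911
11. interest=⌊740911·160/10000⌋=11854; principal=237069-11854=225215; balance=740911-225215=515696
12. interest=⌊515696·160/10000⌋=8251; principal=237069-8251=228818; balance=515696-228818=286878
13. interest=⌊286878·160/10000⌋=4590; principal=237069-4590=232479; balance=286878-232479=54399
14. interest=⌊54399·160/10000⌋=870; principal=min(237069-870,54399)=54399; balance=54399-54399=0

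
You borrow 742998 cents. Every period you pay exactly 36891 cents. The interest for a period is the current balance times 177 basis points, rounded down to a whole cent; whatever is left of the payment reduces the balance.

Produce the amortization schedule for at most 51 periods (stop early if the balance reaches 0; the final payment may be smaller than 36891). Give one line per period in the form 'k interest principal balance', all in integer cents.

1 13151 23740 719258
2 12730 24161 695097
3 12303 24588 670509
4 11868 25023 645486
5 11425 25466 620020
6 10974 25917 594103
7 10515 26376 567727
8 10048 26843 540884
9 9573 27318 513566
10 9090 27801 485765
11 8598 28293 457472
12 8097 28794 428678
13 7587 29304 399374
14 7068 29823 369551
15 6541 30350 339201
16 6003 30888 308313
17 5457 31434 276879
18 4900 31991 244888
19 4334 32557 212331
20 3758 33133 179198
21 3171 33720 145478
22 2574 34317 111161
23 1967 34924 76237
24 1349 35542 40695
25 720 36171 4524
26 80 4524 0

1. interest=⌊742998·177/10000⌋=13151; principal=36891-13151=23740; balance=742998-23740=719258
2. interest=⌊719258·177/10000⌋=12730; principal=36891-12730=24161; balance=719258-24161=695097
3. interest=⌊695097·177/10000⌋=12303; principal=36891-12303=24588; balance=695097-24588=670509
4. interest=⌊670509·177/10000⌋=11868; principal=36891-11868=25023; balance=670509-25023=645486
5. interest=⌊645486·177/10000⌋=11425; principal=36891-11425=25466; balance=645486-25466=620020
6. interest=⌊620020·177/10000⌋=10974; principal=36891-10974=25917; balance=620020-25917=594103
7. interest=⌊594103·177/10000⌋=10515; principal=36891-10515=26376; balance=594103-26376=567727
8. interest=⌊567727·177/10000⌋=10048; principal=36891-10048=26843; balance=567727-26843=540884
9. interest=⌊540884·177/10000⌋=9573; principal=36891-9573=27318; balance=540884-27318=513566
10. interest=⌊513566·177/10000⌋=9090; principal=36891-9090=27801; balance=513566-27801=485765
11. interest=⌊485765·177/10000⌋=8598; principal=36891-8598=28293; balance=485765-28293=457472
12. interest=⌊457472·177/10000⌋=8097; principal=36891-8097=28794; balance=457472-28794=428678
13. interest=⌊428678·177/10000⌋=7587; principal=36891-7587=29304; balance=428678-29304=399374
14. interest=⌊399374·177/10000⌋=7068; principal=36891-7068=29823; balance=399374-29823=369551
15. interest=⌊369551·177/10000⌋=6541; principal=36891-6541=30350; balance=369551-30350=339201
16. interest=⌊339201·177/10000⌋=6003; principal=36891-6003=30888; balance=339201-30888=308313
17. interest=⌊308313·177/10000⌋=5457; principal=36891-5457=31434; balance=308313-31434=276879
18. interest=⌊276879·177/10000⌋=4900; principal=36891-4900=31991; balance=276879-31991=244888
19. interest=⌊244888·177/10000⌋=4334; principal=36891-4334=32557; balance=244888-32557=212331
20. interest=⌊212331·177/10000⌋=3758; principal=36891-3758=33133; balance=212331-33133=179198
21. interest=⌊179198·177/10000⌋=3171; principal=36891-3171=33720; balance=179198-33720=145478
22. interest=⌊145478·177/10000⌋=2574; principal=36891-2574=34317; balance=145478-34317=111161
23. interest=⌊111161·177/10000⌋=1967; principal=36891-1967=34924; balance=111161-34924=76237
24. interest=⌊76237·177/10000⌋=1349; principal=36891-1349=35542; balance=76237-35542=40695
25. interest=⌊40695·177/10000⌋=720; principal=36891-720=36171; balance=40695-36171=4524
26. interest=⌊4524·177/10000⌋=80; principal=min(36891-80,4524)=4524; balance=4524-4524=0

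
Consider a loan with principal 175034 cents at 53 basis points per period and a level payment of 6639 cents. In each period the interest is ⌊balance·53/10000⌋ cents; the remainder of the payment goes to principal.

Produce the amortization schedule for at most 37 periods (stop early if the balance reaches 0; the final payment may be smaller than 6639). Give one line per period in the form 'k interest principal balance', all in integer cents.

1. interest=⌊175034·53/10000⌋=927; principal=6639-927=5712; balance=175034-5712=169322
2. interest=⌊169322·53/10000⌋=897; principal=6639-897=5742; balance=169322-5742=163580
3. interest=⌊163580·53/10000⌋=866; principal=6639-866=5773; balance=163580-5773=157807
4. interest=⌊157807·53/10000⌋=836; principal=6639-836=5803; balance=157807-5803=152004
5. interest=⌊152004·53/10000⌋=805; principal=6639-805=5834; balance=152004-5834=146170
6. interest=⌊146170·53/10000⌋=774; principal=6639-774=5865; balance=146170-5865=140305
7. interest=⌊140305·53/10000⌋=743; principal=6639-743=5896; balance=140305-5896=134409
8. interest=⌊134409·53/10000⌋=712; principal=6639-712=5927; balance=134409-5927=128482
9. interest=⌊128482·53/10000⌋=680; principal=6639-680=5959; balance=128482-5959=122523
10. interest=⌊122523·53/10000⌋=649; principal=6639-649=5990; balance=122523-5990=116533
11. interest=⌊116533·53/10000⌋=617; principal=6639-617=6022; balance=116533-6022=110511
12. interest=⌊110511·53/10000⌋=585; principal=6639-585=6054; balance=110511-6054=104457
13. interest=⌊104457·53/10000⌋=553; principal=6639-553=6086; balance=104457-6086=98371
14. interest=⌊98371·53/10000⌋=521; principal=6639-521=6118; balance=98371-6118=92253
15. interest=⌊92253·53/10000⌋=488; principal=6639-488=6151; balance=92253-6151=86102
16. interest=⌊86102·53/10000⌋=456; principal=6639-456=6183; balance=86102-6183=79919
17. interest=⌊79919·53/10000⌋=423; principal=6639-423=6216; balance=79919-6216=73703
18. interest=⌊73703·53/10000⌋=390; principal=6639-390=6249; balance=73703-6249=67454
19. interest=⌊67454·53/10000⌋=357; principal=6639-357=6282; balance=67454-6282=61172
20. interest=⌊61172·53/10000⌋=324; principal=6639-324=6315; balance=61172-6315=54857
21. interest=⌊54857·53/10000⌋=290; principal=6639-290=6349; balance=54857-6349=48508
22. interest=⌊48508·53/10000⌋=257; principal=6639-257=6382; balance=48508-6382=42126
23. interest=⌊42126·53/10000⌋=223; principal=6639-223=6416; balance=42126-6416=35710
24. interest=⌊35710·53/10000⌋=189; principal=6639-189=6450; balance=35710-6450=29260
25. interest=⌊29260·53/10000⌋=155; principal=6639-155=6484; balance=29260-6484=22776
26. interest=⌊22776·53/10000⌋=120; principal=6639-120=6519; balance=22776-6519=16257
27. interest=⌊16257·53/10000⌋=86; principal=6639-86=6553; balance=16257-6553=9704
28. interest=⌊9704·53/10000⌋=51; principal=6639-51=6588; balance=9704-6588=3116
29. interest=⌊3116·53/10000⌋=16; principal=min(6639-16,3116)=3116; balance=3116-3116=0

1 927 5712 169322
2 897 5742 163580
3 866 5773 157807
4 836 5803 152004
5 805 5834 146170
6 774 5865 140305
7 743 5896 134409
8 712 5927 128482
9 680 5959 122523
10 649 5990 116533
11 617 6022 110511
12 585 6054 104457
13 553 6086 98371
14 521 6118 92253
15 488 6151 86102
16 456 6183 79919
17 423 6216 73703
18 390 6249 67454
19 357 6282 61172
20 324 6315 54857
21 290 6349 48508
22 257 6382 42126
23 223 6416 35710
24 189 6450 29260
25 155 6484 22776
26 120 6519 16257
27 86 6553 9704
28 51 6588 3116
29 16 3116 0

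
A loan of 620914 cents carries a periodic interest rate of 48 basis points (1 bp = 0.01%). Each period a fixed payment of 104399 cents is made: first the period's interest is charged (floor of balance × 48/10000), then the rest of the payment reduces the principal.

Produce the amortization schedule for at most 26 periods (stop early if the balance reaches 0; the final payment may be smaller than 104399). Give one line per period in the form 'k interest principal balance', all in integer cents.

1. interest=⌊620914·48/10000⌋=2980; principal=104399-2980=101419; balance=620914-101419=519495
2. interest=⌊519495·48/10000⌋=2493; principal=104399-2493=101906; balance=519495-101906=417589
3. interest=⌊417589·48/10000⌋=2004; principal=104399-2004=102395; balance=417589-102395=315194
4. interest=⌊315194·48/10000⌋=1512; principal=104399-1512=102887; balance=315194-102887=212307
5. interest=⌊212307·48/10000⌋=1019; principal=104399-1019=103380; balance=212307-103380=108927
6. interest=⌊108927·48/10000⌋=522; principal=104399-522=103877; balance=108927-103877=5050
7. interest=⌊5050·48/10000⌋=24; principal=min(104399-24,5050)=5050; balance=5050-5050=0

1 2980 101419 519495
2 2493 101906 417589
3 2004 102395 315194
4 1512 102887 212307
5 1019 103380 108927
6 522 103877 5050
7 24 5050 0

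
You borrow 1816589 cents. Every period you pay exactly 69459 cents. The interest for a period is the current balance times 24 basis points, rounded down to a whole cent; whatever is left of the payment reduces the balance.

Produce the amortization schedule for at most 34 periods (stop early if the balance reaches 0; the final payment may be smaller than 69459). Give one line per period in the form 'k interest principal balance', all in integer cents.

1 4359 65100 1751489
2 4203 65256 1686233
3 4046 65413 1620820
4 3889 65570 1555250
5 3732 65727 1489523
6 3574 65885 1423638
7 3416 66043 1357595
8 3258 66201 1291394
9 3099 66360 1225034
10 2940 66519 1158515
11 2780 66679 1091836
12 2620 66839 1024997
13 2459 67000 957997
14 2299 67160 890837
15 2138 67321 823516
16 1976 67483 756033
17 1814 67645 688388
18 1652 67807 620581
19 1489 67970 552611
20 1326 68133 484478
21 1162 68297 416181
22 998 68461 347720
23 834 68625 279095
24 669 68790 210305
25 504 68955 141350
26 339 69120 72230
27 173 69286 2944
28 7 2944 0

1. interest=⌊1816589·24/10000⌋=4359; principal=69459-4359=65100; balance=1816589-65100=1751489
2. interest=⌊1751489·24/10000⌋=4203; principal=69459-4203=65256; balance=1751489-65256=1686233
3. interest=⌊1686233·24/10000⌋=4046; principal=69459-4046=65413; balance=1686233-65413=1620820
4. interest=⌊1620820·24/10000⌋=3889; principal=69459-3889=65570; balance=1620820-65570=1555250
5. interest=⌊1555250·24/10000⌋=3732; principal=69459-3732=65727; balance=1555250-65727=1489523
6. interest=⌊1489523·24/10000⌋=3574; principal=69459-3574=65885; balance=1489523-65885=1423638
7. interest=⌊1423638·24/10000⌋=3416; principal=69459-3416=66043; balance=1423638-66043=1357595
8. interest=⌊1357595·24/10000⌋=3258; principal=69459-3258=66201; balance=1357595-66201=1291394
9. interest=⌊1291394·24/10000⌋=3099; principal=69459-3099=66360; balance=1291394-66360=1225034
10. interest=⌊1225034·24/10000⌋=2940; principal=69459-2940=66519; balance=1225034-66519=1158515
11. interest=⌊1158515·24/10000⌋=2780; principal=69459-2780=66679; balance=1158515-66679=1091836
12. interest=⌊1091836·24/10000⌋=2620; principal=69459-2620=66839; balance=1091836-66839=1024997
13. interest=⌊1024997·24/10000⌋=2459; principal=69459-2459=67000; balance=1024997-67000=957997
14. interest=⌊957997·24/10000⌋=2299; principal=69459-2299=67160; balance=957997-67160=890837
15. interest=⌊890837·24/10000⌋=2138; principal=69459-2138=67321; balance=890837-67321=823516
16. interest=⌊823516·24/10000⌋=1976; principal=69459-1976=67483; balance=823516-67483=756033
17. interest=⌊756033·24/10000⌋=1814; principal=69459-1814=67645; balance=756033-67645=688388
18. interest=⌊688388·24/10000⌋=1652; principal=69459-1652=67807; balance=688388-67807=620581
19. interest=⌊620581·24/10000⌋=1489; principal=69459-1489=67970; balance=620581-67970=552611
20. interest=⌊552611·24/10000⌋=1326; principal=69459-1326=68133; balance=552611-68133=484478
21. interest=⌊484478·24/10000⌋=1162; principal=69459-1162=68297; balance=484478-68297=416181
22. interest=⌊416181·24/10000⌋=998; principal=69459-998=68461; balance=416181-68461=347720
23. interest=⌊347720·24/10000⌋=834; principal=69459-834=68625; balance=347720-68625=279095
24. interest=⌊279095·24/10000⌋=669; principal=69459-669=68790; balance=279095-68790=210305
25. interest=⌊210305·24/10000⌋=504; principal=69459-504=68955; balance=210305-68955=141350
26. interest=⌊141350·24/10000⌋=339; principal=69459-339=69120; balance=141350-69120=72230
27. interest=⌊72230·24/10000⌋=173; principal=69459-173=69286; balance=72230-69286=2944
28. interest=⌊2944·24/10000⌋=7; principal=min(69459-7,2944)=2944; balance=2944-2944=0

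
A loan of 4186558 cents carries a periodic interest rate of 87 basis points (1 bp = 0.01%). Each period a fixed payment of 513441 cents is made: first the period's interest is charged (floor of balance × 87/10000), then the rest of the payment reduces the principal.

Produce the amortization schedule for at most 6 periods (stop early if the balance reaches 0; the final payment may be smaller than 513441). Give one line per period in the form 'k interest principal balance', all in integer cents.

1. interest=⌊4186558·87/10000⌋=36423; principal=513441-36423=477018; balance=4186558-477018=3709540
2. interest=⌊3709540·87/10000⌋=32272; principal=513441-32272=481169; balance=3709540-481169=3228371
3. interest=⌊3228371·87/10000⌋=28086; principal=513441-28086=485355; balance=3228371-485355=2743016
4. interest=⌊2743016·87/10000⌋=23864; principal=513441-23864=489577; balance=2743016-489577=2253439
5. interest=⌊2253439·87/10000⌋=19604; principal=513441-19604=493837; balance=2253439-493837=1759602
6. interest=⌊1759602·87/10000⌋=15308; principal=513441-15308=498133; balance=1759602-498133=1261469

1 36423 477018 3709540
2 32272 481169 3228371
3 28086 485355 2743016
4 23864 489577 2253439
5 19604 493837 1759602
6 15308 498133 1261469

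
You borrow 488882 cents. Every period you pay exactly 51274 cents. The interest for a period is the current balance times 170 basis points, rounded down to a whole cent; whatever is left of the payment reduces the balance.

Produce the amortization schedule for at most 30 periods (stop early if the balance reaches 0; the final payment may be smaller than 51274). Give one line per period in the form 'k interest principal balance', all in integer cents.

1. interest=⌊488882·170/10000⌋=8310; principal=51274-8310=42964; balance=488882-42964=445918
2. interest=⌊445918·170/10000⌋=7580; principal=51274-7580=43694; balance=445918-43694=402224
3. interest=⌊402224·170/10000⌋=6837; principal=51274-6837=44437; balance=402224-44437=357787
4. interest=⌊357787·170/10000⌋=6082; principal=51274-6082=45192; balance=357787-45192=312595
5. interest=⌊312595·170/10000⌋=5314; principal=51274-5314=45960; balance=312595-45960=266635
6. interest=⌊266635·170/10000⌋=4532; principal=51274-4532=46742; balance=266635-46742=219893
7. interest=⌊219893·170/10000⌋=3738; principal=51274-3738=47536; balance=219893-47536=172357
8. interest=⌊172357·170/10000⌋=2930; principal=51274-2930=48344; balance=172357-48344=124013
9. interest=⌊124013·170/10000⌋=2108; principal=51274-2108=49166; balance=124013-49166=74847
10. interest=⌊74847·170/10000⌋=1272; principal=51274-1272=50002; balance=74847-50002=24845
11. interest=⌊24845·170/10000⌋=422; principal=min(51274-422,24845)=24845; balance=24845-24845=0

1 8310 42964 445918
2 7580 43694 402224
3 6837 44437 357787
4 6082 45192 312595
5 5314 45960 266635
6 4532 46742 219893
7 3738 47536 172357
8 2930 48344 124013
9 2108 49166 74847
10 1272 50002 24845
11 422 24845 0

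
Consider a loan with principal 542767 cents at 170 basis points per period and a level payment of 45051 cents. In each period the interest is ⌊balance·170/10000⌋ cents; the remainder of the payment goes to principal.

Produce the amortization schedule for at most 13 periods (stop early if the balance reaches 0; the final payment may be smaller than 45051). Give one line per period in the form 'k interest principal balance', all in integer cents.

1 9227 35824 506943
2 8618 36433 470510
3 7998 37053 433457
4 7368 37683 395774
5 6728 38323 357451
6 6076 38975 318476
7 5414 39637 278839
8 4740 40311 238528
9 4054 40997 197531
10 3358 41693 155838
11 2649 42402 113436
12 1928 43123 70313
13 1195 43856 26457

1. interest=⌊542767·170/10000⌋=9227; principal=45051-9227=35824; balance=542767-35824=506943
2. interest=⌊506943·170/10000⌋=8618; principal=45051-8618=36433; balance=506943-36433=470510
3. interest=⌊470510·170/10000⌋=7998; principal=45051-7998=37053; balance=470510-37053=433457
4. interest=⌊433457·170/10000⌋=7368; principal=45051-7368=37683; balance=433457-37683=395774
5. interest=⌊395774·170/10000⌋=6728; principal=45051-6728=38323; balance=395774-38323=357451
6. interest=⌊357451·170/10000⌋=6076; principal=45051-6076=38975; balance=357451-38975=318476
7. interest=⌊318476·170/10000⌋=5414; principal=45051-5414=39637; balance=318476-39637=278839
8. interest=⌊278839·170/10000⌋=4740; principal=45051-4740=40311; balance=278839-40311=238528
9. interest=⌊238528·170/10000⌋=4054; principal=45051-4054=40997; balance=238528-40997=197531
10. interest=⌊197531·170/10000⌋=3358; principal=45051-3358=41693; balance=197531-41693=155838
11. interest=⌊155838·170/10000⌋=2649; principal=45051-2649=42402; balance=155838-42402=113436
12. interest=⌊113436·170/10000⌋=1928; principal=45051-1928=43123; balance=113436-43123=70313
13. interest=⌊70313·170/10000⌋=1195; principal=45051-1195=43856; balance=70313-43856=26457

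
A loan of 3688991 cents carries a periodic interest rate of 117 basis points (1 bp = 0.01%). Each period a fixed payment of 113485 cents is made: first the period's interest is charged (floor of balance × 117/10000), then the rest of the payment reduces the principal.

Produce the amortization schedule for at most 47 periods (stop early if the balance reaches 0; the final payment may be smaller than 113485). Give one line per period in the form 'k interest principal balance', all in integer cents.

1. interest=⌊3688991·117/10000⌋=43161; principal=113485-43161=70324; balance=3688991-70324=3618667
2. interest=⌊3618667·117/10000⌋=42338; principal=113485-42338=71147; balance=3618667-71147=3547520
3. interest=⌊3547520·117/10000⌋=41505; principal=113485-41505=71980; balance=3547520-71980=3475540
4. interest=⌊3475540·117/10000⌋=40663; principal=113485-40663=72822; balance=3475540-72822=3402718
5. interest=⌊3402718·117/10000⌋=39811; principal=113485-39811=73674; balance=3402718-73674=3329044
6. interest=⌊3329044·117/10000⌋=38949; principal=113485-38949=74536; balance=3329044-74536=3254508
7. interest=⌊3254508·117/10000⌋=38077; principal=113485-38077=75408; balance=3254508-75408=3179100
8. interest=⌊3179100·117/10000⌋=37195; principal=113485-37195=76290; balance=3179100-76290=3102810
9. interest=⌊3102810·117/10000⌋=36302; principal=113485-36302=77183; balance=3102810-77183=3025627
10. interest=⌊3025627·117/10000⌋=35399; principal=113485-35399=78086; balance=3025627-78086=2947541
11. interest=⌊2947541·117/10000⌋=34486; principal=113485-34486=78999; balance=2947541-78999=2868542
12. interest=⌊2868542·117/10000⌋=33561; principal=113485-33561=79924; balance=2868542-79924=2788618
13. interest=⌊2788618·117/10000⌋=32626; principal=113485-32626=80859; balance=2788618-80859=2707759
14. interest=⌊2707759·117/10000⌋=31680; principal=113485-31680=81805; balance=2707759-81805=2625954
15. interest=⌊2625954·117/10000⌋=30723; principal=113485-30723=82762; balance=2625954-82762=2543192
16. interest=⌊2543192·117/10000⌋=29755; principal=113485-29755=83730; balance=2543192-83730=2459462
17. interest=⌊2459462·117/10000⌋=28775; principal=113485-28775=84710; balance=2459462-84710=2374752
18. interest=⌊2374752·117/10000⌋=27784; principal=113485-27784=85701; balance=2374752-85701=2289051
19. interest=⌊2289051·117/10000⌋=26781; principal=113485-26781=86704; balance=2289051-86704=2202347
20. interest=⌊2202347·117/10000⌋=25767; principal=113485-25767=87718; balance=2202347-87718=2114629
21. interest=⌊2114629·117/10000⌋=24741; principal=113485-24741=88744; balance=2114629-88744=2025885
22. interest=⌊2025885·117/10000⌋=23702; principal=113485-23702=89783; balance=2025885-89783=1936102
23. interest=⌊1936102·117/10000⌋=22652; principal=113485-22652=90833; balance=1936102-90833=1845269
24. interest=⌊1845269·117/10000⌋=21589; principal=113485-21589=91896; balance=1845269-91896=1753373
25. interest=⌊1753373·117/10000⌋=20514; principal=113485-20514=92971; balance=1753373-92971=1660402
26. interest=⌊1660402·117/10000⌋=19426; principal=113485-19426=94059; balance=1660402-94059=1566343
27. interest=⌊1566343·117/10000⌋=18326; principal=113485-18326=95159; balance=1566343-95159=1471184
28. interest=⌊1471184·117/10000⌋=17212; principal=113485-17212=96273; balance=1471184-96273=1374911
29. interest=⌊1374911·117/10000⌋=16086; principal=113485-16086=97399; balance=1374911-97399=1277512
30. interest=⌊1277512·117/10000⌋=14946; principal=113485-14946=98539; balance=1277512-98539=1178973
31. interest=⌊1178973·117/10000⌋=13793; principal=113485-13793=99692; balance=1178973-99692=1079281
32. interest=⌊1079281·117/10000⌋=12627; principal=113485-12627=100858; balance=1079281-100858=978423
33. interest=⌊978423·117/10000⌋=11447; principal=113485-11447=102038; balance=978423-102038=876385
34. interest=⌊876385·117/10000⌋=10253; principal=113485-10253=103232; balance=876385-103232=773153
35. interest=⌊773153·117/10000⌋=9045; principal=113485-9045=104440; balance=773153-104440=668713
36. interest=⌊668713·117/10000⌋=7823; principal=113485-7823=105662; balance=668713-105662=563051
37. interest=⌊563051·117/10000⌋=6587; principal=113485-6587=106898; balance=563051-106898=456153
38. interest=⌊456153·117/10000⌋=5336; principal=113485-5336=108149; balance=456153-108149=348004
39. interest=⌊348004·117/10000⌋=4071; principal=113485-4071=109414; balance=348004-109414=238590
40. interest=⌊238590·117/10000⌋=2791; principal=113485-2791=110694; balance=238590-110694=127896
41. interest=⌊127896·117/10000⌋=1496; principal=113485-1496=111989; balance=127896-111989=15907
42. interest=⌊15907·117/10000⌋=186; principal=min(113485-186,15907)=15907; balance=15907-15907=0

1 43161 70324 3618667
2 42338 71147 3547520
3 41505 71980 3475540
4 40663 72822 3402718
5 39811 73674 3329044
6 38949 74536 3254508
7 38077 75408 3179100
8 37195 76290 3102810
9 36302 77183 3025627
10 35399 78086 2947541
11 34486 78999 2868542
12 33561 79924 2788618
13 32626 80859 2707759
14 31680 81805 2625954
15 30723 82762 2543192
16 29755 83730 2459462
17 28775 84710 2374752
18 27784 85701 2289051
19 26781 86704 2202347
20 25767 87718 2114629
21 24741 88744 2025885
22 23702 89783 1936102
23 22652 90833 1845269
24 21589 91896 1753373
25 20514 92971 1660402
26 19426 94059 1566343
27 18326 95159 1471184
28 17212 96273 1374911
29 16086 97399 1277512
30 14946 98539 1178973
31 13793 99692 1079281
32 12627 100858 978423
33 11447 102038 876385
34 10253 103232 773153
35 9045 104440 668713
36 7823 105662 563051
37 6587 106898 456153
38 5336 108149 348004
39 4071 109414 238590
40 2791 110694 127896
41 1496 111989 15907
42 186 15907 0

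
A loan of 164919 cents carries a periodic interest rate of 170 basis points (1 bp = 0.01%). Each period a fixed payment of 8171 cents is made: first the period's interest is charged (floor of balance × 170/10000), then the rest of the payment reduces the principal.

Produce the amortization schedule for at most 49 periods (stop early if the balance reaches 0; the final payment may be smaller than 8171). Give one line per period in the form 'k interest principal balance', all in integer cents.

1. interest=⌊164919·170/10000⌋=2803; principal=8171-2803=5368; balance=164919-5368=159551
2. interest=⌊159551·170/10000⌋=2712; principal=8171-2712=5459; balance=159551-5459=154092
3. interest=⌊154092·170/10000⌋=2619; principal=8171-2619=5552; balance=154092-5552=148540
4. interest=⌊148540·170/10000⌋=2525; principal=8171-2525=5646; balance=148540-5646=142894
5. interest=⌊142894·170/10000⌋=2429; principal=8171-2429=5742; balance=142894-5742=137152
6. interest=⌊137152·170/10000⌋=2331; principal=8171-2331=5840; balance=137152-5840=131312
7. interest=⌊131312·170/10000⌋=2232; principal=8171-2232=5939; balance=131312-5939=125373
8. interest=⌊125373·170/10000⌋=2131; principal=8171-2131=6040; balance=125373-6040=119333
9. interest=⌊119333·170/10000⌋=2028; principal=8171-2028=6143; balance=119333-6143=113190
10. interest=⌊113190·170/10000⌋=1924; principal=8171-1924=6247; balance=113190-6247=106943
11. interest=⌊106943·170/10000⌋=1818; principal=8171-1818=6353; balance=106943-6353=100590
12. interest=⌊100590·170/10000⌋=1710; principal=8171-1710=6461; balance=100590-6461=94129
13. interest=⌊94129·170/10000⌋=1600; principal=8171-1600=6571; balance=94129-6571=87558
14. interest=⌊87558·170/10000⌋=1488; principal=8171-1488=6683; balance=87558-6683=80875
15. interest=⌊80875·170/10000⌋=1374; principal=8171-1374=6797; balance=80875-6797=74078
16. interest=⌊74078·170/10000⌋=1259; principal=8171-1259=6912; balance=74078-6912=67166
17. interest=⌊67166·170/10000⌋=1141; principal=8171-1141=7030; balance=67166-7030=60136
18. interest=⌊60136·170/10000⌋=1022; principal=8171-1022=7149; balance=60136-7149=52987
19. interest=⌊52987·170/10000⌋=900; principal=8171-900=7271; balance=52987-7271=45716
20. interest=⌊45716·170/10000⌋=777; principal=8171-777=7394; balance=45716-7394=38322
21. interest=⌊38322·170/10000⌋=651; principal=8171-651=7520; balance=38322-7520=30802
22. interest=⌊30802·170/10000⌋=523; principal=8171-523=7648; balance=30802-7648=23154
23. interest=⌊23154·170/10000⌋=393; principal=8171-393=7778; balance=23154-7778=15376
24. interest=⌊15376·170/10000⌋=261; principal=8171-261=7910; balance=15376-7910=7466
25. interest=⌊7466·170/10000⌋=126; principal=min(8171-126,7466)=7466; balance=7466-7466=0

1 2803 5368 159551
2 2712 5459 154092
3 2619 5552 148540
4 2525 5646 142894
5 2429 5742 137152
6 2331 5840 131312
7 2232 5939 125373
8 2131 6040 119333
9 2028 6143 113190
10 1924 6247 106943
11 1818 6353 100590
12 1710 6461 94129
13 1600 6571 87558
14 1488 6683 80875
15 1374 6797 74078
16 1259 6912 67166
17 1141 7030 60136
18 1022 7149 52987
19 900 7271 45716
20 777 7394 38322
21 651 7520 30802
22 523 7648 23154
23 393 7778 15376
24 261 7910 7466
25 126 7466 0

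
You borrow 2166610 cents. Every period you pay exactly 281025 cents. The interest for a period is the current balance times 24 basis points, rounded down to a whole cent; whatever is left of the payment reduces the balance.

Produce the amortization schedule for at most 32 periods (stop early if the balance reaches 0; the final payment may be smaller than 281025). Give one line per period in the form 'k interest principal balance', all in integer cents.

1. interest=⌊2166610·24/10000⌋=5199; principal=281025-5199=275826; balance=2166610-275826=1890784
2. interest=⌊1890784·24/10000⌋=4537; principal=281025-4537=276488; balance=1890784-276488=1614296
3. interest=⌊1614296·24/10000⌋=3874; principal=281025-3874=277151; balance=1614296-277151=1337145
4. interest=⌊1337145·24/10000⌋=3209; principal=281025-3209=277816; balance=1337145-277816=1059329
5. interest=⌊1059329·24/10000⌋=2542; principal=281025-2542=278483; balance=1059329-278483=780846
6. interest=⌊780846·24/10000⌋=1874; principal=281025-1874=279151; balance=780846-279151=501695
7. interest=⌊501695·24/10000⌋=1204; principal=281025-1204=279821; balance=501695-279821=221874
8. interest=⌊221874·24/10000⌋=532; principal=min(281025-532,221874)=221874; balance=221874-221874=0

1 5199 275826 1890784
2 4537 276488 1614296
3 3874 277151 1337145
4 3209 277816 1059329
5 2542 278483 780846
6 1874 279151 501695
7 1204 279821 221874
8 532 221874 0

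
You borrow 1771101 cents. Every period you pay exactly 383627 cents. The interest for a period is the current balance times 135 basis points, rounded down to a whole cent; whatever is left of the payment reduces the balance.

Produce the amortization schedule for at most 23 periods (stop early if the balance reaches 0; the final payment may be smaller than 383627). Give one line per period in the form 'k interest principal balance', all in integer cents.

1. interest=⌊1771101·135/10000⌋=23909; principal=383627-23909=359718; balance=1771101-359718=1411383
2. interest=⌊1411383·135/10000⌋=19053; principal=383627-19053=364574; balance=1411383-364574=1046809
3. interest=⌊1046809·135/10000⌋=14131; principal=383627-14131=369496; balance=1046809-369496=677313
4. interest=⌊677313·135/10000⌋=9143; principal=383627-9143=374484; balance=677313-374484=302829
5. interest=⌊302829·135/10000⌋=4088; principal=min(383627-4088,302829)=302829; balance=302829-302829=0

1 23909 359718 1411383
2 19053 364574 1046809
3 14131 369496 677313
4 9143 374484 302829
5 4088 302829 0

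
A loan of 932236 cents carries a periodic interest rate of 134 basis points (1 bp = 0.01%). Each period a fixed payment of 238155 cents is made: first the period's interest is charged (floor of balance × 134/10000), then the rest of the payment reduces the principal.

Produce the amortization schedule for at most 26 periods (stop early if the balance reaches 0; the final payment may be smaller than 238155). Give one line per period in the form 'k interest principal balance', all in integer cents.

1 12491 225664 706572
2 9468 228687 477885
3 6403 231752 246133
4 3298 234857 11276
5 151 11276 0

1. interest=⌊932236·134/10000⌋=12491; principal=238155-12491=225664; balance=932236-225664=706572
2. interest=⌊706572·134/10000⌋=9468; principal=238155-9468=228687; balance=706572-228687=477885
3. interest=⌊477885·134/10000⌋=6403; principal=238155-6403=231752; balance=477885-231752=246133
4. interest=⌊246133·134/10000⌋=3298; principal=238155-3298=234857; balance=246133-234857=11276
5. interest=⌊11276·134/10000⌋=151; principal=min(238155-151,11276)=11276; balance=11276-11276=0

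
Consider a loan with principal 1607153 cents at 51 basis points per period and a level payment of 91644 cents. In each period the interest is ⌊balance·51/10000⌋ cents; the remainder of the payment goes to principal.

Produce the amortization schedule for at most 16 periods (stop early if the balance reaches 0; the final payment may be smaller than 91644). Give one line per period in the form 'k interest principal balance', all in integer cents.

1. interest=⌊1607153·51/10000⌋=8196; principal=91644-8196=83448; balance=1607153-83448=1523705
2. interest=⌊1523705·51/10000⌋=7770; principal=91644-7770=83874; balance=1523705-83874=1439831
3. interest=⌊1439831·51/10000⌋=7343; principal=91644-7343=84301; balance=1439831-84301=1355530
4. interest=⌊1355530·51/10000⌋=6913; principal=91644-6913=84731; balance=1355530-84731=1270799
5. interest=⌊1270799·51/10000⌋=6481; principal=91644-6481=85163; balance=1270799-85163=1185636
6. interest=⌊1185636·51/10000⌋=6046; principal=91644-6046=85598; balance=1185636-85598=1100038
7. interest=⌊1100038·51/10000⌋=5610; principal=91644-5610=86034; balance=1100038-86034=1014004
8. interest=⌊1014004·51/10000⌋=5171; principal=91644-5171=86473; balance=1014004-86473=927531
9. interest=⌊927531·51/10000⌋=4730; principal=91644-4730=86914; balance=927531-86914=840617
10. interest=⌊840617·51/10000⌋=4287; principal=91644-4287=87357; balance=840617-87357=753260
11. interest=⌊753260·51/10000⌋=3841; principal=91644-3841=87803; balance=753260-87803=665457
12. interest=⌊665457·51/10000⌋=3393; principal=91644-3393=88251; balance=665457-88251=577206
13. interest=⌊577206·51/10000⌋=2943; principal=91644-2943=88701; balance=577206-88701=488505
14. interest=⌊488505·51/10000⌋=2491; principal=91644-2491=89153; balance=488505-89153=399352
15. interest=⌊399352·51/10000⌋=2036; principal=91644-2036=89608; balance=399352-89608=309744
16. interest=⌊309744·51/10000⌋=1579; principal=91644-1579=90065; balance=309744-90065=219679

1 8196 83448 1523705
2 7770 83874 1439831
3 7343 84301 1355530
4 6913 84731 1270799
5 6481 85163 1185636
6 6046 85598 1100038
7 5610 86034 1014004
8 5171 86473 927531
9 4730 86914 840617
10 4287 87357 753260
11 3841 87803 665457
12 3393 88251 577206
13 2943 88701 488505
14 2491 89153 399352
15 2036 89608 309744
16 1579 90065 219679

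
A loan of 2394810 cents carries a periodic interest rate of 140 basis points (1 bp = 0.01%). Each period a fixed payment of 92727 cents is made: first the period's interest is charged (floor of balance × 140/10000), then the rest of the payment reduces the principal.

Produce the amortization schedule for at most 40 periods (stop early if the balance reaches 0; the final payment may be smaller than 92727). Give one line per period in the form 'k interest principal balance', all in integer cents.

1. interest=⌊2394810·140/10000⌋=33527; principal=92727-33527=59200; balance=2394810-59200=2335610
2. interest=⌊2335610·140/10000⌋=32698; principal=92727-32698=60029; balance=2335610-60029=2275581
3. interest=⌊2275581·140/10000⌋=31858; principal=92727-31858=60869; balance=2275581-60869=2214712
4. interest=⌊2214712·140/10000⌋=31005; principal=92727-31005=61722; balance=2214712-61722=2152990
5. interest=⌊2152990·140/10000⌋=30141; principal=92727-30141=62586; balance=2152990-62586=2090404
6. interest=⌊2090404·140/10000⌋=29265; principal=92727-29265=63462; balance=2090404-63462=2026942
7. interest=⌊2026942·140/10000⌋=28377; principal=92727-28377=64350; balance=2026942-64350=1962592
8. interest=⌊1962592·140/10000⌋=27476; principal=92727-27476=65251; balance=1962592-65251=1897341
9. interest=⌊1897341·140/10000⌋=26562; principal=92727-26562=66165; balance=1897341-66165=1831176
10. interest=⌊1831176·140/10000⌋=25636; principal=92727-25636=67091; balance=1831176-67091=1764085
11. interest=⌊1764085·140/10000⌋=24697; principal=92727-24697=68030; balance=1764085-68030=1696055
12. interest=⌊1696055·140/10000⌋=23744; principal=92727-23744=68983; balance=1696055-68983=1627072
13. interest=⌊1627072·140/10000⌋=22779; principal=92727-22779=69948; balance=1627072-69948=1557124
14. interest=⌊1557124·140/10000⌋=21799; principal=92727-21799=70928; balance=1557124-70928=1486196
15. interest=⌊1486196·140/10000⌋=20806; principal=92727-20806=71921; balance=1486196-71921=1414275
16. interest=⌊1414275·140/10000⌋=19799; principal=92727-19799=72928; balance=1414275-72928=1341347
17. interest=⌊1341347·140/10000⌋=18778; principal=92727-18778=73949; balance=1341347-73949=1267398
18. interest=⌊1267398·140/10000⌋=17743; principal=92727-17743=74984; balance=1267398-74984=1192414
19. interest=⌊1192414·140/10000⌋=16693; principal=92727-16693=76034; balance=1192414-76034=1116380
20. interest=⌊1116380·140/10000⌋=15629; principal=92727-15629=77098; balance=1116380-77098=1039282
21. interest=⌊1039282·140/10000⌋=14549; principal=92727-14549=78178; balance=1039282-78178=961104
22. interest=⌊961104·140/10000⌋=13455; principal=92727-13455=79272; balance=961104-79272=881832
23. interest=⌊881832·140/10000⌋=12345; principal=92727-12345=80382; balance=881832-80382=801450
24. interest=⌊801450·140/10000⌋=11220; principal=92727-11220=81507; balance=801450-81507=719943
25. interest=⌊719943·140/10000⌋=10079; principal=92727-10079=82648; balance=719943-82648=637295
26. interest=⌊637295·140/10000⌋=8922; principal=92727-8922=83805; balance=637295-83805=553490
27. interest=⌊553490·140/10000⌋=7748; principal=92727-7748=84979; balance=553490-84979=468511
28. interest=⌊468511·140/10000⌋=6559; principal=92727-6559=86168; balance=468511-86168=382343
29. interest=⌊382343·140/10000⌋=5352; principal=92727-5352=87375; balance=382343-87375=294968
30. interest=⌊294968·140/10000⌋=4129; principal=92727-4129=88598; balance=294968-88598=206370
31. interest=⌊206370·140/10000⌋=2889; principal=92727-2889=89838; balance=206370-89838=116532
32. interest=⌊116532·140/10000⌋=1631; principal=92727-1631=91096; balance=116532-91096=25436
33. interest=⌊25436·140/10000⌋=356; principal=min(92727-356,25436)=25436; balance=25436-25436=0

1 33527 59200 2335610
2 32698 60029 2275581
3 31858 60869 2214712
4 31005 61722 2152990
5 30141 62586 2090404
6 29265 63462 2026942
7 28377 64350 1962592
8 27476 65251 1897341
9 26562 66165 1831176
10 25636 67091 1764085
11 24697 68030 1696055
12 23744 68983 1627072
13 22779 69948 1557124
14 21799 70928 1486196
15 20806 71921 1414275
16 19799 72928 1341347
17 18778 73949 1267398
18 17743 74984 1192414
19 16693 76034 1116380
20 15629 77098 1039282
21 14549 78178 961104
22 13455 79272 881832
23 12345 80382 801450
24 11220 81507 719943
25 10079 82648 637295
26 8922 83805 553490
27 7748 84979 468511
28 6559 86168 382343
29 5352 87375 294968
30 4129 88598 206370
31 2889 89838 116532
32 1631 91096 25436
33 356 25436 0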